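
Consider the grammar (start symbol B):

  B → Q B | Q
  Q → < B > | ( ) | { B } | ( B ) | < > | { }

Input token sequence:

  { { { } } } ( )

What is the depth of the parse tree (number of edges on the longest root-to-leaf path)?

[B [Q { [B [Q { [B [Q { }]] }]] }] [B [Q ( )]]]

6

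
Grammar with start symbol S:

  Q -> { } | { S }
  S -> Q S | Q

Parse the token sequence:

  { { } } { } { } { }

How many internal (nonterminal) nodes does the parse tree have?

10

[S [Q { [S [Q { }]] }] [S [Q { }] [S [Q { }] [S [Q { }]]]]]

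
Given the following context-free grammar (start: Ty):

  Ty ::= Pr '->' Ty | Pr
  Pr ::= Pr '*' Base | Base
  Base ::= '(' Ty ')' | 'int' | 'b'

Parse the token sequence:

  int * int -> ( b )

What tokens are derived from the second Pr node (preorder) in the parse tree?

int

[Ty [Pr [Pr [Base int]] * [Base int]] -> [Ty [Pr [Base ( [Ty [Pr [Base b]]] )]]]]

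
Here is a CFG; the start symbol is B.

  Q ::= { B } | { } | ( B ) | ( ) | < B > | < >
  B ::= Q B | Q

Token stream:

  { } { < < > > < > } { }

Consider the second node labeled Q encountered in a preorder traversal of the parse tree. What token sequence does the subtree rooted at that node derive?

[B [Q { }] [B [Q { [B [Q < [B [Q < >]] >] [B [Q < >]]] }] [B [Q { }]]]]

{ < < > > < > }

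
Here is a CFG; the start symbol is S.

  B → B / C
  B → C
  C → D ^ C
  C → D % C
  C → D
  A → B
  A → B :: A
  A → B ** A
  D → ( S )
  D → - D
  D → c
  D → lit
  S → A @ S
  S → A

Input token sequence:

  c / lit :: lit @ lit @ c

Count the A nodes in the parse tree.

4

[S [A [B [B [C [D c]]] / [C [D lit]]] :: [A [B [C [D lit]]]]] @ [S [A [B [C [D lit]]]] @ [S [A [B [C [D c]]]]]]]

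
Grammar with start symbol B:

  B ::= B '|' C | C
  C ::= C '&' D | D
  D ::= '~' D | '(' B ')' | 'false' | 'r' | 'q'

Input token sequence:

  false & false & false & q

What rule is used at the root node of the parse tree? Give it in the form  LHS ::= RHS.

[B [C [C [C [C [D false]] & [D false]] & [D false]] & [D q]]]

B ::= C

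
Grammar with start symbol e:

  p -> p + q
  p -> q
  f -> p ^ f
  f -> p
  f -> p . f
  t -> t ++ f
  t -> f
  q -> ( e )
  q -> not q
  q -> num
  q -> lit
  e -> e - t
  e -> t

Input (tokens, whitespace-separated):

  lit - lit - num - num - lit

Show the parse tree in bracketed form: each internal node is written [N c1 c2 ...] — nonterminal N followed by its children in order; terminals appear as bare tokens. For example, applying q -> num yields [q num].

[e [e [e [e [e [t [f [p [q lit]]]]] - [t [f [p [q lit]]]]] - [t [f [p [q num]]]]] - [t [f [p [q num]]]]] - [t [f [p [q lit]]]]]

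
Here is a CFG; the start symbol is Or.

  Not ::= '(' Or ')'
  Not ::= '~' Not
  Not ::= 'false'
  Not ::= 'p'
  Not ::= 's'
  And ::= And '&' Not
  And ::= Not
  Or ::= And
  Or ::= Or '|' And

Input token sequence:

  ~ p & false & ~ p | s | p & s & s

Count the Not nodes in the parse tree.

[Or [Or [Or [And [And [And [Not ~ [Not p]]] & [Not false]] & [Not ~ [Not p]]]] | [And [Not s]]] | [And [And [And [Not p]] & [Not s]] & [Not s]]]

9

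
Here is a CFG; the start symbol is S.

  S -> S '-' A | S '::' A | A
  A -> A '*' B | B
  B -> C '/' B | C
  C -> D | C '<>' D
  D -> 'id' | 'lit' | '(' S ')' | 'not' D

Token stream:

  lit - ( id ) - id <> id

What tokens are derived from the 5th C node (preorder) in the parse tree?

[S [S [S [A [B [C [D lit]]]]] - [A [B [C [D ( [S [A [B [C [D id]]]]] )]]]]] - [A [B [C [C [D id]] <> [D id]]]]]

id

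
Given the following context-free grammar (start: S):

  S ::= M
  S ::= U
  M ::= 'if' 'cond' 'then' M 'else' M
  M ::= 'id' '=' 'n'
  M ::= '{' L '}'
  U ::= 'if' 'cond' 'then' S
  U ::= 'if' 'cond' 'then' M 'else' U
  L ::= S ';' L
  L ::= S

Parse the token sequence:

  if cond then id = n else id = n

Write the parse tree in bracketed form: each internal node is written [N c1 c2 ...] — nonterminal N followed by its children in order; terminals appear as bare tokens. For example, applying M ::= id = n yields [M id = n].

[S [M if cond then [M id = n] else [M id = n]]]

S
M
if cond then M else M
if cond then id = n else M
if cond then id = n else id = n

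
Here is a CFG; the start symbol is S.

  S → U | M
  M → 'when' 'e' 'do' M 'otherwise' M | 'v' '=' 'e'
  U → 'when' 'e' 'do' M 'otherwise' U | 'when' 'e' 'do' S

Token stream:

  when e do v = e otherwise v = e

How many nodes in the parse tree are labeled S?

[S [M when e do [M v = e] otherwise [M v = e]]]

1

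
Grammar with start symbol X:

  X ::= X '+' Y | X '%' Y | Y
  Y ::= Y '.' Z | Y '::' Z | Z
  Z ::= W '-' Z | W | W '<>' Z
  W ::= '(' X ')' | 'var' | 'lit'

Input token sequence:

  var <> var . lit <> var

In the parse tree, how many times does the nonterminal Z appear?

4

[X [Y [Y [Z [W var] <> [Z [W var]]]] . [Z [W lit] <> [Z [W var]]]]]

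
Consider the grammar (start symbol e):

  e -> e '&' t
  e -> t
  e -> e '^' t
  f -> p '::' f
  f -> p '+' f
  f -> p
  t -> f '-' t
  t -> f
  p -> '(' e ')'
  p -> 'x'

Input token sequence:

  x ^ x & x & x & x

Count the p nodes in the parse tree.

5

[e [e [e [e [e [t [f [p x]]]] ^ [t [f [p x]]]] & [t [f [p x]]]] & [t [f [p x]]]] & [t [f [p x]]]]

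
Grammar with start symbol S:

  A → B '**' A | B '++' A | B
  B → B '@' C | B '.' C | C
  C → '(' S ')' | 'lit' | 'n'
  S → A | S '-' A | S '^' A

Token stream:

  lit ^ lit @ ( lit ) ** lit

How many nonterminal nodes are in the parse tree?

17

[S [S [A [B [C lit]]]] ^ [A [B [B [C lit]] @ [C ( [S [A [B [C lit]]]] )]] ** [A [B [C lit]]]]]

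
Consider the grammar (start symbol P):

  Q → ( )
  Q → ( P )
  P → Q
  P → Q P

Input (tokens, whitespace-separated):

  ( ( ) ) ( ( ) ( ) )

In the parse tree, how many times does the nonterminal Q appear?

5

[P [Q ( [P [Q ( )]] )] [P [Q ( [P [Q ( )] [P [Q ( )]]] )]]]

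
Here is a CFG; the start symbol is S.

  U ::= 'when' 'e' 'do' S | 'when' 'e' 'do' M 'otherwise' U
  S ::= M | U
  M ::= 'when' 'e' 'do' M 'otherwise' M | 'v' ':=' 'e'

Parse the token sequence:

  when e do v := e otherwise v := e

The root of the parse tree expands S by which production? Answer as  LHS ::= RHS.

S ::= M

[S [M when e do [M v := e] otherwise [M v := e]]]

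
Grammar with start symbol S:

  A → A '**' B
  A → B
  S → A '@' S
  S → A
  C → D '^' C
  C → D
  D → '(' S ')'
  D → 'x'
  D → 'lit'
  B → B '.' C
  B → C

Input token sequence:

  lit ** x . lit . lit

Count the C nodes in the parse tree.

[S [A [A [B [C [D lit]]]] ** [B [B [B [C [D x]]] . [C [D lit]]] . [C [D lit]]]]]

4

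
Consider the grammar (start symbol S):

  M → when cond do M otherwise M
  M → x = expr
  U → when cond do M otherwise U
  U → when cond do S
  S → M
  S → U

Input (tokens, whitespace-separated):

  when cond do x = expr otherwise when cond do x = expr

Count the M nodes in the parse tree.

2

[S [U when cond do [M x = expr] otherwise [U when cond do [S [M x = expr]]]]]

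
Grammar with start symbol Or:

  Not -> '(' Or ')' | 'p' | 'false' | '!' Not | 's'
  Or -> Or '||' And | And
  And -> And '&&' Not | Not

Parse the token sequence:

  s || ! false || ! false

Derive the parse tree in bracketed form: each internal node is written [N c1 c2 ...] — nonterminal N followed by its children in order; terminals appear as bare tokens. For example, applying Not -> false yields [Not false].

Or
Or || And
Or || And || And
And || And || And
Not || And || And
s || And || And
s || Not || And
s || ! Not || And
s || ! false || And
s || ! false || Not
s || ! false || ! Not
s || ! false || ! false

[Or [Or [Or [And [Not s]]] || [And [Not ! [Not false]]]] || [And [Not ! [Not false]]]]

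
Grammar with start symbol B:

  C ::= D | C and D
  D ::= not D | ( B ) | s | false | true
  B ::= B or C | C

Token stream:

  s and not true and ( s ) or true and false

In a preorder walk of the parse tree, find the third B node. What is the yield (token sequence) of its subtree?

s

[B [B [C [C [C [D s]] and [D not [D true]]] and [D ( [B [C [D s]]] )]]] or [C [C [D true]] and [D false]]]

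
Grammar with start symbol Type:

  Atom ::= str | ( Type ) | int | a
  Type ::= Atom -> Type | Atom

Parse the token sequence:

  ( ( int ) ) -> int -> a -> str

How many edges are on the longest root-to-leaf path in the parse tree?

6

[Type [Atom ( [Type [Atom ( [Type [Atom int]] )]] )] -> [Type [Atom int] -> [Type [Atom a] -> [Type [Atom str]]]]]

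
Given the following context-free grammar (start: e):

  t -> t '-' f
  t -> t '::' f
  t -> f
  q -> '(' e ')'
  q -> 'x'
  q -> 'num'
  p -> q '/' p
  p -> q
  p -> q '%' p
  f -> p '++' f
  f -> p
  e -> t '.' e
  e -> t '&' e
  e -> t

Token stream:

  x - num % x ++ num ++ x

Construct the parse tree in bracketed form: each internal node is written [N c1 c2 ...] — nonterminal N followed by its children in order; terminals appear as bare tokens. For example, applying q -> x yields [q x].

[e [t [t [f [p [q x]]]] - [f [p [q num] % [p [q x]]] ++ [f [p [q num]] ++ [f [p [q x]]]]]]]

e
t
t - f
f - f
p - f
q - f
x - f
x - p ++ f
x - q % p ++ f
x - num % p ++ f
x - num % q ++ f
x - num % x ++ f
x - num % x ++ p ++ f
x - num % x ++ q ++ f
x - num % x ++ num ++ f
x - num % x ++ num ++ p
x - num % x ++ num ++ q
x - num % x ++ num ++ x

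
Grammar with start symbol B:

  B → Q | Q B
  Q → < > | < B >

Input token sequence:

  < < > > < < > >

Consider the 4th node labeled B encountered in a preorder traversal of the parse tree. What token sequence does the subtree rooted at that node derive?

[B [Q < [B [Q < >]] >] [B [Q < [B [Q < >]] >]]]

< >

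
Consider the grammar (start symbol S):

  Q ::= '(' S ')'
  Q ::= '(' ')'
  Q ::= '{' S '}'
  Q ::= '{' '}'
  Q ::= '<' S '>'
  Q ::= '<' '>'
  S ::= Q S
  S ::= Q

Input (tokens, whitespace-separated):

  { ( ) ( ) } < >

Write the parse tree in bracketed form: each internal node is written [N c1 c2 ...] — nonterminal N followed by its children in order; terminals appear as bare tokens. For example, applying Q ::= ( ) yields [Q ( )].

S
Q S
{ S } S
{ Q S } S
{ ( ) S } S
{ ( ) Q } S
{ ( ) ( ) } S
{ ( ) ( ) } Q
{ ( ) ( ) } < >

[S [Q { [S [Q ( )] [S [Q ( )]]] }] [S [Q < >]]]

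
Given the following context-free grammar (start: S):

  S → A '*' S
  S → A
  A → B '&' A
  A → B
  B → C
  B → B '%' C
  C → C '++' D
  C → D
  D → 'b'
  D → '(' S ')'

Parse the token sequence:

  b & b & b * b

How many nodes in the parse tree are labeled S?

[S [A [B [C [D b]]] & [A [B [C [D b]]] & [A [B [C [D b]]]]]] * [S [A [B [C [D b]]]]]]

2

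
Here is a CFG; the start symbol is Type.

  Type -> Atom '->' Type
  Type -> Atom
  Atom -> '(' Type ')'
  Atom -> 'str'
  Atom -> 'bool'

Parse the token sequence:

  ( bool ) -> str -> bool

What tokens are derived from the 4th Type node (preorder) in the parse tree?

[Type [Atom ( [Type [Atom bool]] )] -> [Type [Atom str] -> [Type [Atom bool]]]]

bool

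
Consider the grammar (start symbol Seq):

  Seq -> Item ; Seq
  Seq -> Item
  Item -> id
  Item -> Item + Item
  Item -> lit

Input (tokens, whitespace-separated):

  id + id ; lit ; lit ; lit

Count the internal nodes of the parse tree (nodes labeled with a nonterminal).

[Seq [Item [Item id] + [Item id]] ; [Seq [Item lit] ; [Seq [Item lit] ; [Seq [Item lit]]]]]

10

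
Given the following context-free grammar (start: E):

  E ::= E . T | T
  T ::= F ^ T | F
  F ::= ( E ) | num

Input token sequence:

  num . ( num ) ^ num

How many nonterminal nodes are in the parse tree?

11

[E [E [T [F num]]] . [T [F ( [E [T [F num]]] )] ^ [T [F num]]]]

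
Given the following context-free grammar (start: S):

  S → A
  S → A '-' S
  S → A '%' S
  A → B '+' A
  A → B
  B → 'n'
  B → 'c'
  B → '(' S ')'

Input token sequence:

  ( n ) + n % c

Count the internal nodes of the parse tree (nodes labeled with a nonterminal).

11

[S [A [B ( [S [A [B n]]] )] + [A [B n]]] % [S [A [B c]]]]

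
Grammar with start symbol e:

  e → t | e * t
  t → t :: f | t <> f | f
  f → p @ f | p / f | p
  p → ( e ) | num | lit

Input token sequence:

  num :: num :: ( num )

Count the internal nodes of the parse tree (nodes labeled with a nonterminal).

[e [t [t [t [f [p num]]] :: [f [p num]]] :: [f [p ( [e [t [f [p num]]]] )]]]]

14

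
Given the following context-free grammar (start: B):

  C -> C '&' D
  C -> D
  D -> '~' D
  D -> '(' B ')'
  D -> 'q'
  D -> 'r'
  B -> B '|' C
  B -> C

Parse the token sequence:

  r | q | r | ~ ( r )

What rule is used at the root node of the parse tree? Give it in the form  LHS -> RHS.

B -> B '|' C

[B [B [B [B [C [D r]]] | [C [D q]]] | [C [D r]]] | [C [D ~ [D ( [B [C [D r]]] )]]]]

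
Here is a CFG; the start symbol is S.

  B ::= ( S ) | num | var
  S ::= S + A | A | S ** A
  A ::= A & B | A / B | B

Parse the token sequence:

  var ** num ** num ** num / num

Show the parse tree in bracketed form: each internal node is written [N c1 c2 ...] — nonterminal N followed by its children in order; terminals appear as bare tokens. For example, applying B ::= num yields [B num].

S
S ** A
S ** A ** A
S ** A ** A ** A
A ** A ** A ** A
B ** A ** A ** A
var ** A ** A ** A
var ** B ** A ** A
var ** num ** A ** A
var ** num ** B ** A
var ** num ** num ** A
var ** num ** num ** A / B
var ** num ** num ** B / B
var ** num ** num ** num / B
var ** num ** num ** num / num

[S [S [S [S [A [B var]]] ** [A [B num]]] ** [A [B num]]] ** [A [A [B num]] / [B num]]]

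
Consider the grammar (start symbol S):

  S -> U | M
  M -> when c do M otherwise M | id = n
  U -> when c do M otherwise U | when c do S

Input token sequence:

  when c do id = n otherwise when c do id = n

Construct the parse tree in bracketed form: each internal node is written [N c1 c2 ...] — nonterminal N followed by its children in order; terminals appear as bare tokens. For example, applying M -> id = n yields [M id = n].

S
U
when c do M otherwise U
when c do id = n otherwise U
when c do id = n otherwise when c do S
when c do id = n otherwise when c do M
when c do id = n otherwise when c do id = n

[S [U when c do [M id = n] otherwise [U when c do [S [M id = n]]]]]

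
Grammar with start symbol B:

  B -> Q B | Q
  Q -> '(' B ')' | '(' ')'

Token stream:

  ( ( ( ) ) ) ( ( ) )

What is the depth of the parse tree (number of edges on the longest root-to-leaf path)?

6

[B [Q ( [B [Q ( [B [Q ( )]] )]] )] [B [Q ( [B [Q ( )]] )]]]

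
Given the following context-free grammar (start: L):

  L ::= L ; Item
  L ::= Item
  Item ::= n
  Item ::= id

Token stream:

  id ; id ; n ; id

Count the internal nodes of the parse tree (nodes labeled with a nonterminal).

[L [L [L [L [Item id]] ; [Item id]] ; [Item n]] ; [Item id]]

8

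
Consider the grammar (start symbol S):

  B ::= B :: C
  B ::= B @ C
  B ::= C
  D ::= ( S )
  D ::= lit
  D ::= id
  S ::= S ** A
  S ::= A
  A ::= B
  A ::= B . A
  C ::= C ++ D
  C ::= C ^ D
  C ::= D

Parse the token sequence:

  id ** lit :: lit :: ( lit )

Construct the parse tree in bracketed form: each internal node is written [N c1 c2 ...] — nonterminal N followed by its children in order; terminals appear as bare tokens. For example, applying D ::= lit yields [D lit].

S
S ** A
A ** A
B ** A
C ** A
D ** A
id ** A
id ** B
id ** B :: C
id ** B :: C :: C
id ** C :: C :: C
id ** D :: C :: C
id ** lit :: C :: C
id ** lit :: D :: C
id ** lit :: lit :: C
id ** lit :: lit :: D
id ** lit :: lit :: ( S )
id ** lit :: lit :: ( A )
id ** lit :: lit :: ( B )
id ** lit :: lit :: ( C )
id ** lit :: lit :: ( D )
id ** lit :: lit :: ( lit )

[S [S [A [B [C [D id]]]]] ** [A [B [B [B [C [D lit]]] :: [C [D lit]]] :: [C [D ( [S [A [B [C [D lit]]]]] )]]]]]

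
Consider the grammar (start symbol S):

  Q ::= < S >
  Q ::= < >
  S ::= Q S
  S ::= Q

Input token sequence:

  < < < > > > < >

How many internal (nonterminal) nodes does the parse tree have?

8

[S [Q < [S [Q < [S [Q < >]] >]] >] [S [Q < >]]]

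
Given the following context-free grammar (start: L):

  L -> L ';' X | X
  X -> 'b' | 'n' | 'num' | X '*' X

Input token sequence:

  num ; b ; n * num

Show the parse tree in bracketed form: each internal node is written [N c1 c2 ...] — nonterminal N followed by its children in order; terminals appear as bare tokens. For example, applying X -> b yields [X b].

L
L ; X
L ; X ; X
X ; X ; X
num ; X ; X
num ; b ; X
num ; b ; X * X
num ; b ; n * X
num ; b ; n * num

[L [L [L [X num]] ; [X b]] ; [X [X n] * [X num]]]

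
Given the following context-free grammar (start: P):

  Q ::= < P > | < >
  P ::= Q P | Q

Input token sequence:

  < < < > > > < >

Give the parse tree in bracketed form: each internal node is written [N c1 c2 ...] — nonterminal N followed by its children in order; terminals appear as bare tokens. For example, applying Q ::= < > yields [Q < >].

[P [Q < [P [Q < [P [Q < >]] >]] >] [P [Q < >]]]

P
Q P
< P > P
< Q > P
< < P > > P
< < Q > > P
< < < > > > P
< < < > > > Q
< < < > > > < >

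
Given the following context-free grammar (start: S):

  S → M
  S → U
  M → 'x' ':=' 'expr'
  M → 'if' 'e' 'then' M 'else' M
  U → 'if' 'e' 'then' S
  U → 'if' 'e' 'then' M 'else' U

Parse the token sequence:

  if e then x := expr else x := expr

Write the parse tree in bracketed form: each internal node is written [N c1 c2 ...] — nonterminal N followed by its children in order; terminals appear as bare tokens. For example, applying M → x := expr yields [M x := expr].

[S [M if e then [M x := expr] else [M x := expr]]]

S
M
if e then M else M
if e then x := expr else M
if e then x := expr else x := expr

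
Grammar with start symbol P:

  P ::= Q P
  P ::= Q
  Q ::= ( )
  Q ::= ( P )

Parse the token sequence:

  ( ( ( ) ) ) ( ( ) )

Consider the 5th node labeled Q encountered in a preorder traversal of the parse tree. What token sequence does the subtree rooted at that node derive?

( )

[P [Q ( [P [Q ( [P [Q ( )]] )]] )] [P [Q ( [P [Q ( )]] )]]]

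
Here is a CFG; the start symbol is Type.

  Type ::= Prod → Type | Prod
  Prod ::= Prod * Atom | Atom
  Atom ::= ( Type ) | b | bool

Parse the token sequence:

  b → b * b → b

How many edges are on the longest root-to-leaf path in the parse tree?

5

[Type [Prod [Atom b]] → [Type [Prod [Prod [Atom b]] * [Atom b]] → [Type [Prod [Atom b]]]]]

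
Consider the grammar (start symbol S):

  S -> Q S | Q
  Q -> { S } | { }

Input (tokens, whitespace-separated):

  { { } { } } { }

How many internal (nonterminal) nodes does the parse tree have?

8

[S [Q { [S [Q { }] [S [Q { }]]] }] [S [Q { }]]]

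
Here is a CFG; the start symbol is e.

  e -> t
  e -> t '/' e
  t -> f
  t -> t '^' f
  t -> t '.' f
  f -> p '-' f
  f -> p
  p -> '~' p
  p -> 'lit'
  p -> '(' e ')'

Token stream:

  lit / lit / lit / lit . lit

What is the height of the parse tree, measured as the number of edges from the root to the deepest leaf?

[e [t [f [p lit]]] / [e [t [f [p lit]]] / [e [t [f [p lit]]] / [e [t [t [f [p lit]]] . [f [p lit]]]]]]]

8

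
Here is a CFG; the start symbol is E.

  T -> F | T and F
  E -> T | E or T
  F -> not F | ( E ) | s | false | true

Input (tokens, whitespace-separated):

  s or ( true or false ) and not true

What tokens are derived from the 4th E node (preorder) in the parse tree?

true

[E [E [T [F s]]] or [T [T [F ( [E [E [T [F true]]] or [T [F false]]] )]] and [F not [F true]]]]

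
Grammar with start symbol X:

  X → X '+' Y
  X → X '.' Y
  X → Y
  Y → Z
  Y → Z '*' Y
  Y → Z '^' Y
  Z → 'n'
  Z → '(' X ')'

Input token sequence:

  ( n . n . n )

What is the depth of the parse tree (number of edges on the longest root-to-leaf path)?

[X [Y [Z ( [X [X [X [Y [Z n]]] . [Y [Z n]]] . [Y [Z n]]] )]]]

8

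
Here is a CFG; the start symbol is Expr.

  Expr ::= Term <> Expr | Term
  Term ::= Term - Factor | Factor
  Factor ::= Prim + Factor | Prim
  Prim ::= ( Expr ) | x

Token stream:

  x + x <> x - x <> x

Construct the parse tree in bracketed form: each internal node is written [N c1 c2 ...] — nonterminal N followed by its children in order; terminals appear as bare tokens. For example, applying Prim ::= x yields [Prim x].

[Expr [Term [Factor [Prim x] + [Factor [Prim x]]]] <> [Expr [Term [Term [Factor [Prim x]]] - [Factor [Prim x]]] <> [Expr [Term [Factor [Prim x]]]]]]

Expr
Term <> Expr
Factor <> Expr
Prim + Factor <> Expr
x + Factor <> Expr
x + Prim <> Expr
x + x <> Expr
x + x <> Term <> Expr
x + x <> Term - Factor <> Expr
x + x <> Factor - Factor <> Expr
x + x <> Prim - Factor <> Expr
x + x <> x - Factor <> Expr
x + x <> x - Prim <> Expr
x + x <> x - x <> Expr
x + x <> x - x <> Term
x + x <> x - x <> Factor
x + x <> x - x <> Prim
x + x <> x - x <> x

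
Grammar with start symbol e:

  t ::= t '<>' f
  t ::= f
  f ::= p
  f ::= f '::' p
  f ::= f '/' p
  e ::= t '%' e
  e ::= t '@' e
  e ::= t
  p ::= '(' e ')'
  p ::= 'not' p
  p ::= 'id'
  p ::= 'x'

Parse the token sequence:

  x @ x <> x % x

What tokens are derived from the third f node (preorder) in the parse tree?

x

[e [t [f [p x]]] @ [e [t [t [f [p x]]] <> [f [p x]]] % [e [t [f [p x]]]]]]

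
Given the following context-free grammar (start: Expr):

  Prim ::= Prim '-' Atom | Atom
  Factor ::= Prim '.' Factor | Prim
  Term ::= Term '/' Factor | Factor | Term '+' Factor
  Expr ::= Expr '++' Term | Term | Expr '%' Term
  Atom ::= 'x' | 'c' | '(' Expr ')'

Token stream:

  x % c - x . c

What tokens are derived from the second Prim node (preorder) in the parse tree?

c - x

[Expr [Expr [Term [Factor [Prim [Atom x]]]]] % [Term [Factor [Prim [Prim [Atom c]] - [Atom x]] . [Factor [Prim [Atom c]]]]]]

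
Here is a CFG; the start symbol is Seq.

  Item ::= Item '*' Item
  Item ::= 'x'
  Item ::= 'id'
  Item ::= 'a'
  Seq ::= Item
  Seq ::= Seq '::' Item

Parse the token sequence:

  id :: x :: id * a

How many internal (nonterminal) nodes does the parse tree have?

[Seq [Seq [Seq [Item id]] :: [Item x]] :: [Item [Item id] * [Item a]]]

8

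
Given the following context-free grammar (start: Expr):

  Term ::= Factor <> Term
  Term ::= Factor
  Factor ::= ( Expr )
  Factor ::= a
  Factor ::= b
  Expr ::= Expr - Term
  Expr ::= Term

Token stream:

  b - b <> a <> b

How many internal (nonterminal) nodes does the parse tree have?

[Expr [Expr [Term [Factor b]]] - [Term [Factor b] <> [Term [Factor a] <> [Term [Factor b]]]]]

10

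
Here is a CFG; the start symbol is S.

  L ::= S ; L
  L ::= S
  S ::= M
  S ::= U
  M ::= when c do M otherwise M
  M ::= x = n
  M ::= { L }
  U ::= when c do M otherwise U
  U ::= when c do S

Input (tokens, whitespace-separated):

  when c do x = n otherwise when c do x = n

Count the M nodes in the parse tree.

[S [U when c do [M x = n] otherwise [U when c do [S [M x = n]]]]]

2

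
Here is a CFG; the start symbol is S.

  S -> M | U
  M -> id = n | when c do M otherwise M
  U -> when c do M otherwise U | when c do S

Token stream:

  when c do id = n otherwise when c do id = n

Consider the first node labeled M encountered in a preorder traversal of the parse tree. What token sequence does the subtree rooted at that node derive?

[S [U when c do [M id = n] otherwise [U when c do [S [M id = n]]]]]

id = n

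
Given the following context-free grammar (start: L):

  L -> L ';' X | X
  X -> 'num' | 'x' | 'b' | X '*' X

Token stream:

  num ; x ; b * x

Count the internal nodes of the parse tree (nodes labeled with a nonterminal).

[L [L [L [X num]] ; [X x]] ; [X [X b] * [X x]]]

8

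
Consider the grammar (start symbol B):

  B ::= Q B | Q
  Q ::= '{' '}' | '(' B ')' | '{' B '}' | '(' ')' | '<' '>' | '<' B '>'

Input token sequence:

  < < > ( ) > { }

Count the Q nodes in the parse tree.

[B [Q < [B [Q < >] [B [Q ( )]]] >] [B [Q { }]]]

4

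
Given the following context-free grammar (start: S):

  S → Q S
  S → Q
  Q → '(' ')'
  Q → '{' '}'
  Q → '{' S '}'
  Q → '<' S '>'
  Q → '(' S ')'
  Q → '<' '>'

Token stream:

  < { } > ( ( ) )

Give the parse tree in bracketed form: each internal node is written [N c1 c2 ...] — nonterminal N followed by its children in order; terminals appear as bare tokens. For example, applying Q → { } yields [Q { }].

[S [Q < [S [Q { }]] >] [S [Q ( [S [Q ( )]] )]]]

S
Q S
< S > S
< Q > S
< { } > S
< { } > Q
< { } > ( S )
< { } > ( Q )
< { } > ( ( ) )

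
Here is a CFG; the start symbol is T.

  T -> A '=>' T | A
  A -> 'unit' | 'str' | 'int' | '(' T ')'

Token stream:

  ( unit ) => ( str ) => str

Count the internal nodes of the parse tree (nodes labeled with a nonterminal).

10

[T [A ( [T [A unit]] )] => [T [A ( [T [A str]] )] => [T [A str]]]]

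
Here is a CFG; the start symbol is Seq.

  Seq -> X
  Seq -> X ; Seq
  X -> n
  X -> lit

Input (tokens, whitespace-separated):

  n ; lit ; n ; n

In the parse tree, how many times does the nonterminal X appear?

4

[Seq [X n] ; [Seq [X lit] ; [Seq [X n] ; [Seq [X n]]]]]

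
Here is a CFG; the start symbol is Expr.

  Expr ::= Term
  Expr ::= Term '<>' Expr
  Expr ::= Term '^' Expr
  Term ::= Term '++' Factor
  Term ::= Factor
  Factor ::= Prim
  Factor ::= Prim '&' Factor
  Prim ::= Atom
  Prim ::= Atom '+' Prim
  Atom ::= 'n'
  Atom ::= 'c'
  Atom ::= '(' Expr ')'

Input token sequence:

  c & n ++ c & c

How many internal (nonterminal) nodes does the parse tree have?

15

[Expr [Term [Term [Factor [Prim [Atom c]] & [Factor [Prim [Atom n]]]]] ++ [Factor [Prim [Atom c]] & [Factor [Prim [Atom c]]]]]]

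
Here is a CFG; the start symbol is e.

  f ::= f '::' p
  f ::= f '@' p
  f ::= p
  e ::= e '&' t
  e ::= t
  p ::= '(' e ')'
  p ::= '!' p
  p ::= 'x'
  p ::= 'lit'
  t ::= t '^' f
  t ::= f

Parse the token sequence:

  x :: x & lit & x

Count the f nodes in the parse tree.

[e [e [e [t [f [f [p x]] :: [p x]]]] & [t [f [p lit]]]] & [t [f [p x]]]]

4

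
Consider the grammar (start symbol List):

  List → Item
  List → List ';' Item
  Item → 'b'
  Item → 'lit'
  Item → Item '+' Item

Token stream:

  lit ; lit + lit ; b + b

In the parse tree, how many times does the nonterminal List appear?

[List [List [List [Item lit]] ; [Item [Item lit] + [Item lit]]] ; [Item [Item b] + [Item b]]]

3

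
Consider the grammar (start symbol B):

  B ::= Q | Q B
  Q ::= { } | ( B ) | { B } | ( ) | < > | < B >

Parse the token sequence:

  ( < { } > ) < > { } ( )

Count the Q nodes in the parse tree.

[B [Q ( [B [Q < [B [Q { }]] >]] )] [B [Q < >] [B [Q { }] [B [Q ( )]]]]]

6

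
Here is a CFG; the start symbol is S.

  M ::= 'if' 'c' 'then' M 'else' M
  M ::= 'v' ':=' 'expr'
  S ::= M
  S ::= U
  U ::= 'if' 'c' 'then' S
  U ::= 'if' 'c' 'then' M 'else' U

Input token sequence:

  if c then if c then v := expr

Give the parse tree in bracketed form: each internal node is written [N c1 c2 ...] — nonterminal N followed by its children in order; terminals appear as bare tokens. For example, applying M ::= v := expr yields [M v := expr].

S
U
if c then S
if c then U
if c then if c then S
if c then if c then M
if c then if c then v := expr

[S [U if c then [S [U if c then [S [M v := expr]]]]]]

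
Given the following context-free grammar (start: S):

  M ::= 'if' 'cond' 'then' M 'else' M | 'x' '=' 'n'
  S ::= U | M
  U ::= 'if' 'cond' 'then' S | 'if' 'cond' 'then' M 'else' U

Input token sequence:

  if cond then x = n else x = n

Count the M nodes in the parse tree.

[S [M if cond then [M x = n] else [M x = n]]]

3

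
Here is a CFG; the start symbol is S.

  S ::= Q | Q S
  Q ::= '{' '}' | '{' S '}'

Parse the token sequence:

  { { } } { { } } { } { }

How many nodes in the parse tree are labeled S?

[S [Q { [S [Q { }]] }] [S [Q { [S [Q { }]] }] [S [Q { }] [S [Q { }]]]]]

6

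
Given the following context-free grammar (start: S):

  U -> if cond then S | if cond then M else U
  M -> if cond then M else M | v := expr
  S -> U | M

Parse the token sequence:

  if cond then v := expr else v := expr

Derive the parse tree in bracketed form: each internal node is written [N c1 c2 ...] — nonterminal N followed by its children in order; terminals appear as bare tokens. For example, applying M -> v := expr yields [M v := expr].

S
M
if cond then M else M
if cond then v := expr else M
if cond then v := expr else v := expr

[S [M if cond then [M v := expr] else [M v := expr]]]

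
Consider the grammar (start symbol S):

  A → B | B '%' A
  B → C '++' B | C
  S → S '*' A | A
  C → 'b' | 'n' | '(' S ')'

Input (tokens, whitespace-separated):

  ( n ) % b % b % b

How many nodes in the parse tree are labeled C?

[S [A [B [C ( [S [A [B [C n]]]] )]] % [A [B [C b]] % [A [B [C b]] % [A [B [C b]]]]]]]

5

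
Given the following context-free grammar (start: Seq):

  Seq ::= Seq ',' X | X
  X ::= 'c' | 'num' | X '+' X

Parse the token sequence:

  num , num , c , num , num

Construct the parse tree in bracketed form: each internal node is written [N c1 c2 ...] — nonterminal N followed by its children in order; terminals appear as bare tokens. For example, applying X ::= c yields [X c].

Seq
Seq , X
Seq , X , X
Seq , X , X , X
Seq , X , X , X , X
X , X , X , X , X
num , X , X , X , X
num , num , X , X , X
num , num , c , X , X
num , num , c , num , X
num , num , c , num , num

[Seq [Seq [Seq [Seq [Seq [X num]] , [X num]] , [X c]] , [X num]] , [X num]]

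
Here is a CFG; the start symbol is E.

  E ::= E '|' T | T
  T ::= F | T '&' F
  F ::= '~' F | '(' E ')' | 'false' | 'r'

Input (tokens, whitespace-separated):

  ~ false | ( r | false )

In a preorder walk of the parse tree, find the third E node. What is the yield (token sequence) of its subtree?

[E [E [T [F ~ [F false]]]] | [T [F ( [E [E [T [F r]]] | [T [F false]]] )]]]

r | false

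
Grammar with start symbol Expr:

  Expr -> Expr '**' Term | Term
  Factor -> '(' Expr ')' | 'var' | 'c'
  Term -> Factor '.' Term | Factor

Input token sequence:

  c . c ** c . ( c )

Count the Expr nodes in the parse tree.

[Expr [Expr [Term [Factor c] . [Term [Factor c]]]] ** [Term [Factor c] . [Term [Factor ( [Expr [Term [Factor c]]] )]]]]

3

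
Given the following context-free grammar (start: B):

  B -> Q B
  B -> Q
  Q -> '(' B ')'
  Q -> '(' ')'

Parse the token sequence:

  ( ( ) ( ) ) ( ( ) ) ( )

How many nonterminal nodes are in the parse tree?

[B [Q ( [B [Q ( )] [B [Q ( )]]] )] [B [Q ( [B [Q ( )]] )] [B [Q ( )]]]]

12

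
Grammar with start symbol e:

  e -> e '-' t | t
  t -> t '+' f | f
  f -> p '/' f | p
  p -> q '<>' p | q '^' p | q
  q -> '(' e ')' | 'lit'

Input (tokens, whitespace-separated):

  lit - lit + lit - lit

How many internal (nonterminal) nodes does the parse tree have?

[e [e [e [t [f [p [q lit]]]]] - [t [t [f [p [q lit]]]] + [f [p [q lit]]]]] - [t [f [p [q lit]]]]]

19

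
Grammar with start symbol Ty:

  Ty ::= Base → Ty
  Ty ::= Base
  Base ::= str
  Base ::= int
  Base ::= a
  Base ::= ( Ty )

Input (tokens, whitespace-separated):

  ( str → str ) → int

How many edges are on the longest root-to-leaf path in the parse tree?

5

[Ty [Base ( [Ty [Base str] → [Ty [Base str]]] )] → [Ty [Base int]]]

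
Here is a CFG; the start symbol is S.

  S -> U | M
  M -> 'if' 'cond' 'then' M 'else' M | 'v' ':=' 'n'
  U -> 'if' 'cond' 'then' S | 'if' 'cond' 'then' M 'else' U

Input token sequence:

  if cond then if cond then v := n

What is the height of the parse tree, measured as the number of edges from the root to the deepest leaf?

[S [U if cond then [S [U if cond then [S [M v := n]]]]]]

6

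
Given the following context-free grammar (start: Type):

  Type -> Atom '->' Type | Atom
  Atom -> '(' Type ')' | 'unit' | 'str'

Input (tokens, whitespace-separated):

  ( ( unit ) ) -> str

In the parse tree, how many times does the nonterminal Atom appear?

4

[Type [Atom ( [Type [Atom ( [Type [Atom unit]] )]] )] -> [Type [Atom str]]]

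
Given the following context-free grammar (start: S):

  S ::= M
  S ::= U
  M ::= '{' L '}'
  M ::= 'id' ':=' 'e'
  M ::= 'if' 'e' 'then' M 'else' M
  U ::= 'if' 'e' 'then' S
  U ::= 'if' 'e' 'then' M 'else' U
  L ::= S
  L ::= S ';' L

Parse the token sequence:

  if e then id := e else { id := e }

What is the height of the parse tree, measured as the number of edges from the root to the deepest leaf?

[S [M if e then [M id := e] else [M { [L [S [M id := e]]] }]]]

6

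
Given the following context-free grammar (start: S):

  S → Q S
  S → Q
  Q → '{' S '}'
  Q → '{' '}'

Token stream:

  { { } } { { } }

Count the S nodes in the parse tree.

[S [Q { [S [Q { }]] }] [S [Q { [S [Q { }]] }]]]

4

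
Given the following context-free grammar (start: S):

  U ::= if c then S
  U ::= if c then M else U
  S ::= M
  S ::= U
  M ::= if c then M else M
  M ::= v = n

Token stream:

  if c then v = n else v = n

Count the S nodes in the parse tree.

[S [M if c then [M v = n] else [M v = n]]]

1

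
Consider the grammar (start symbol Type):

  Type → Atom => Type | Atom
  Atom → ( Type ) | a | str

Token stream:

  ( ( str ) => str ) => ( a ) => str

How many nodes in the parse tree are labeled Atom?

[Type [Atom ( [Type [Atom ( [Type [Atom str]] )] => [Type [Atom str]]] )] => [Type [Atom ( [Type [Atom a]] )] => [Type [Atom str]]]]

7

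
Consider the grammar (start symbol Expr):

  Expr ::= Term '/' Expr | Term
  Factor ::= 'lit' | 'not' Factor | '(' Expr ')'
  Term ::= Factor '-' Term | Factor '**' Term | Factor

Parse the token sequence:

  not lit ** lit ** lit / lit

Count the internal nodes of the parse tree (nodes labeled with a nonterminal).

11

[Expr [Term [Factor not [Factor lit]] ** [Term [Factor lit] ** [Term [Factor lit]]]] / [Expr [Term [Factor lit]]]]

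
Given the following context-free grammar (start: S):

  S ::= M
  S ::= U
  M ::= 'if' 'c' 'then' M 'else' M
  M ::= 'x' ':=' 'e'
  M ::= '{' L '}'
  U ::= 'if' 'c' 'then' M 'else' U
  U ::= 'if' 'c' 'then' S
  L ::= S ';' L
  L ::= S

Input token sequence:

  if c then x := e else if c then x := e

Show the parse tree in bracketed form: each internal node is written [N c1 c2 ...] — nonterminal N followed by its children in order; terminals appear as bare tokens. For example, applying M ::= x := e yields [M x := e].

[S [U if c then [M x := e] else [U if c then [S [M x := e]]]]]

S
U
if c then M else U
if c then x := e else U
if c then x := e else if c then S
if c then x := e else if c then M
if c then x := e else if c then x := e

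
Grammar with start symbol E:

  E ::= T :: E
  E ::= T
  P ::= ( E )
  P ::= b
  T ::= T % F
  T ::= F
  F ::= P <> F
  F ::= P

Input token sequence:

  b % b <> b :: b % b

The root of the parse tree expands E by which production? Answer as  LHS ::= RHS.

[E [T [T [F [P b]]] % [F [P b] <> [F [P b]]]] :: [E [T [T [F [P b]]] % [F [P b]]]]]

E ::= T :: E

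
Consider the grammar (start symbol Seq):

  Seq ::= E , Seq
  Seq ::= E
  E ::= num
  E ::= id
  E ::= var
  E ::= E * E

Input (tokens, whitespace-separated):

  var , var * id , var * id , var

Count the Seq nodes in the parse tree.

4

[Seq [E var] , [Seq [E [E var] * [E id]] , [Seq [E [E var] * [E id]] , [Seq [E var]]]]]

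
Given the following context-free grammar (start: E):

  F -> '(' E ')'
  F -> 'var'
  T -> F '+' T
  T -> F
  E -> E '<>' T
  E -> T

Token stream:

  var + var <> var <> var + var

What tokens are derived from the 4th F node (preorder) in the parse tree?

var

[E [E [E [T [F var] + [T [F var]]]] <> [T [F var]]] <> [T [F var] + [T [F var]]]]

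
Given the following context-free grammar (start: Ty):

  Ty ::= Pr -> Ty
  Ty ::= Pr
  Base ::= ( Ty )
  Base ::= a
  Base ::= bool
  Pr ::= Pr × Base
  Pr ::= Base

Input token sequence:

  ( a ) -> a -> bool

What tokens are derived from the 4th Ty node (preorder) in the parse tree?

bool

[Ty [Pr [Base ( [Ty [Pr [Base a]]] )]] -> [Ty [Pr [Base a]] -> [Ty [Pr [Base bool]]]]]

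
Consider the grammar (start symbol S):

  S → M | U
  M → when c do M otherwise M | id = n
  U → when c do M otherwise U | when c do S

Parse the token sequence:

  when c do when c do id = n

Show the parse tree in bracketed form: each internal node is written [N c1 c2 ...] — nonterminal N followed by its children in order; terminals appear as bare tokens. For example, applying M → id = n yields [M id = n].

[S [U when c do [S [U when c do [S [M id = n]]]]]]

S
U
when c do S
when c do U
when c do when c do S
when c do when c do M
when c do when c do id = n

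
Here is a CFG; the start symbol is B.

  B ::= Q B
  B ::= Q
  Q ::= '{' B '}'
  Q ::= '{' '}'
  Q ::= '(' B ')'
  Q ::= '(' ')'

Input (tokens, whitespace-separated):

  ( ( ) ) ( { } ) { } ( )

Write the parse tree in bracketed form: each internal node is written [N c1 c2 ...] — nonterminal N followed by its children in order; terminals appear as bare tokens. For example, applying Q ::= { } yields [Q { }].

[B [Q ( [B [Q ( )]] )] [B [Q ( [B [Q { }]] )] [B [Q { }] [B [Q ( )]]]]]

B
Q B
( B ) B
( Q ) B
( ( ) ) B
( ( ) ) Q B
( ( ) ) ( B ) B
( ( ) ) ( Q ) B
( ( ) ) ( { } ) B
( ( ) ) ( { } ) Q B
( ( ) ) ( { } ) { } B
( ( ) ) ( { } ) { } Q
( ( ) ) ( { } ) { } ( )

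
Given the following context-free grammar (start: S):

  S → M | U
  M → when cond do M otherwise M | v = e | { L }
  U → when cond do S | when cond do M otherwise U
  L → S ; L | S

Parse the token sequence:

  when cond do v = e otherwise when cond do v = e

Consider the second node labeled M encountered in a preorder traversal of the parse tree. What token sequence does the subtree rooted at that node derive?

[S [U when cond do [M v = e] otherwise [U when cond do [S [M v = e]]]]]

v = e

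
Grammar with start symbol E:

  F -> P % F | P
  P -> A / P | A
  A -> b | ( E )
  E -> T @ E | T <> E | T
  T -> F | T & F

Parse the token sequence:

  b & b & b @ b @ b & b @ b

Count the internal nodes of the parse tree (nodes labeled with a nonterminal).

[E [T [T [T [F [P [A b]]]] & [F [P [A b]]]] & [F [P [A b]]]] @ [E [T [F [P [A b]]]] @ [E [T [T [F [P [A b]]]] & [F [P [A b]]]] @ [E [T [F [P [A b]]]]]]]]

32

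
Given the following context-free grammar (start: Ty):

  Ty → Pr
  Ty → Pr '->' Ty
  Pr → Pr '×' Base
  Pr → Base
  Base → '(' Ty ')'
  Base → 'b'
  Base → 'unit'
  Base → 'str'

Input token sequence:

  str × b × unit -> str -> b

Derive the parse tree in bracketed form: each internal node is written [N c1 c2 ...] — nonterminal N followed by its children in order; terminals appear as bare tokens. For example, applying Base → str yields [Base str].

[Ty [Pr [Pr [Pr [Base str]] × [Base b]] × [Base unit]] -> [Ty [Pr [Base str]] -> [Ty [Pr [Base b]]]]]

Ty
Pr -> Ty
Pr × Base -> Ty
Pr × Base × Base -> Ty
Base × Base × Base -> Ty
str × Base × Base -> Ty
str × b × Base -> Ty
str × b × unit -> Ty
str × b × unit -> Pr -> Ty
str × b × unit -> Base -> Ty
str × b × unit -> str -> Ty
str × b × unit -> str -> Pr
str × b × unit -> str -> Base
str × b × unit -> str -> b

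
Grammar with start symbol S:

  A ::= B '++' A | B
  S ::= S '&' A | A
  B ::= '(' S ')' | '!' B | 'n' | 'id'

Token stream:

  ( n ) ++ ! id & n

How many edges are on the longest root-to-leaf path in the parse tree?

7

[S [S [A [B ( [S [A [B n]]] )] ++ [A [B ! [B id]]]]] & [A [B n]]]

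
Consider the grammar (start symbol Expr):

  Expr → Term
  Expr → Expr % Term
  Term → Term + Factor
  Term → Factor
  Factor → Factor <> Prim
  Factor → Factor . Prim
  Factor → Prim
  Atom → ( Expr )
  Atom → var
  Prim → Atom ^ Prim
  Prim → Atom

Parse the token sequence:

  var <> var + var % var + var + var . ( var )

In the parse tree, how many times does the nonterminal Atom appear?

[Expr [Expr [Term [Term [Factor [Factor [Prim [Atom var]]] <> [Prim [Atom var]]]] + [Factor [Prim [Atom var]]]]] % [Term [Term [Term [Factor [Prim [Atom var]]]] + [Factor [Prim [Atom var]]]] + [Factor [Factor [Prim [Atom var]]] . [Prim [Atom ( [Expr [Term [Factor [Prim [Atom var]]]]] )]]]]]

8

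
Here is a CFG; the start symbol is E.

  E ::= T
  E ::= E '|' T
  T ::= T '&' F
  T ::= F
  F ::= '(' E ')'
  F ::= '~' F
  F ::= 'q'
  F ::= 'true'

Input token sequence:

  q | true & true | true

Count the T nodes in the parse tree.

4

[E [E [E [T [F q]]] | [T [T [F true]] & [F true]]] | [T [F true]]]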